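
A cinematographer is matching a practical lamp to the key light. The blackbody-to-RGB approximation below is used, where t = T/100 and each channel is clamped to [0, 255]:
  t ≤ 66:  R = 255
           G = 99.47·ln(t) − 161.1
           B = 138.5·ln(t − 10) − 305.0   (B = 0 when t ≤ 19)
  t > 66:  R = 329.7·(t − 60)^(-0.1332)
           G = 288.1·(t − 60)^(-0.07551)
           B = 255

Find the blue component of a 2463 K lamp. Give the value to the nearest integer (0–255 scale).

t = 2463/100 = 24.63; the t ≤ 66 branch applies.
B = 138.5·ln(24.63 − 10) − 305.0 = 138.5·ln 14.63 − 305.0 = 138.5·2.6831 − 305.0 = 66.606.
Rounded: 67.

67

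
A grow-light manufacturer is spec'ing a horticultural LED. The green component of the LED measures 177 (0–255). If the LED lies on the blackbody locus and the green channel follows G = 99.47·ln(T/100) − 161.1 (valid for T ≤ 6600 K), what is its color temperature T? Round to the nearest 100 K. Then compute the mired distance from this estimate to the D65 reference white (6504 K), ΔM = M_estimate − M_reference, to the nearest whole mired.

ln t = (177 + 161.1) / 99.47 = 3.3990.
t = e^3.3990 = 29.935.
T = 100·t = 2993 K → 3000 K to the nearest 100 K.
M_estimate = 10⁶/3000 = 333.33; M_reference = 10⁶/6504 = 153.75.
ΔM = 333.33 − 153.75 = 179.58 → +180 mireds.

+180 mireds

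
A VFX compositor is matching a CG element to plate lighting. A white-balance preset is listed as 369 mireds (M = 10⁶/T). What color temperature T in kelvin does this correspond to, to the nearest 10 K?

T = 10⁶ / 369 = 2710.03 K → 2710 K.

2710 K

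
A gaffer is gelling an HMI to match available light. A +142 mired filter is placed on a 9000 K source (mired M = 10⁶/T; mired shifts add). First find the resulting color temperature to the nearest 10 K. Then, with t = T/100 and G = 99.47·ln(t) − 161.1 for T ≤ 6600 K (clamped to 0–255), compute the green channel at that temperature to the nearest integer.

205

M_in = 10⁶/9000 = 111.11; M_out = 111.11 + (+142) = 253.11.
T_out = 10⁶/253.11 = 3950.8 K → 3950 K; t = 39.5.
G = 99.47·ln 39.5 − 161.1 = 99.47·3.6763 − 161.1 = 204.582.
Rounded: 205.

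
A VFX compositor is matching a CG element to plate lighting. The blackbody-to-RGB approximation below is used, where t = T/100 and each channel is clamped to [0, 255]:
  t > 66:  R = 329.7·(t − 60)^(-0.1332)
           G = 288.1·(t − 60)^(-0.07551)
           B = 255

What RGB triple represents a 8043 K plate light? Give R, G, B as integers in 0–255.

R=221, G=229, B=255

t = 8043/100 = 80.43; the t > 66 branch applies.
R = 329.7·(80.43 − 60)^(-0.1332) = 329.7·20.43^(-0.1332) = 329.7·0.66907 = 220.593.
G = 288.1·(80.43 − 60)^(-0.07551) = 288.1·20.43^(-0.07551) = 288.1·0.79627 = 229.406.
B = 255 by definition for t > 66.
Rounded: (221, 229, 255).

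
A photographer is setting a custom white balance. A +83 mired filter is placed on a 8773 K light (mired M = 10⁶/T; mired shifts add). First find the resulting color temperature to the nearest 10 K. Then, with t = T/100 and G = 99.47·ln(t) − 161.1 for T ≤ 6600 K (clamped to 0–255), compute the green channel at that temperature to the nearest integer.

M_in = 10⁶/8773 = 113.99; M_out = 113.99 + (+83) = 196.99.
T_out = 10⁶/196.99 = 5076.5 K → 5080 K; t = 50.8.
G = 99.47·ln 50.8 − 161.1 = 99.47·3.9279 − 161.1 = 229.608.
Rounded: 230.

230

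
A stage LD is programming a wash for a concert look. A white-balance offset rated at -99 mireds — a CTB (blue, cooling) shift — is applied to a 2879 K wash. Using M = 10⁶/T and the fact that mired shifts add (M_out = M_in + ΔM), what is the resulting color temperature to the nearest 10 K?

4030 K

M_in = 10⁶/2879 = 347.34 mireds.
M_out = 347.34 + (-99) = 248.34 mireds.
T_out = 10⁶/248.34 = 4026.7 K → 4030 K.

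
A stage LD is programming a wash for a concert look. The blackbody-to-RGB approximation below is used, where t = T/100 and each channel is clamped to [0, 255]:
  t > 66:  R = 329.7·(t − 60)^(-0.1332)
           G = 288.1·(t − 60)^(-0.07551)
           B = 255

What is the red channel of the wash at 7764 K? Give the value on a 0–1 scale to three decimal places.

0.882

t = 7764/100 = 77.64; the t > 66 branch applies.
R = 329.7·(77.64 − 60)^(-0.1332) = 329.7·17.64^(-0.1332) = 329.7·0.68229 = 224.950.
On a 0–1 scale: 224.950/255 = 0.8822 → 0.882.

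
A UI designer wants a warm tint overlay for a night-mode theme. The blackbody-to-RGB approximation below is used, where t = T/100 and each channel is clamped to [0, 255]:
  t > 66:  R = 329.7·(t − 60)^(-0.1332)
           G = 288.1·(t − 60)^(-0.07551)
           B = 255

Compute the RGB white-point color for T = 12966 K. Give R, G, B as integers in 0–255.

t = 12966/100 = 129.66; the t > 66 branch applies.
R = 329.7·(129.66 − 60)^(-0.1332) = 329.7·69.66^(-0.1332) = 329.7·0.56822 = 187.341.
G = 288.1·(129.66 − 60)^(-0.07551) = 288.1·69.66^(-0.07551) = 288.1·0.72583 = 209.112.
B = 255 by definition for t > 66.
Rounded: (187, 209, 255).

R=187, G=209, B=255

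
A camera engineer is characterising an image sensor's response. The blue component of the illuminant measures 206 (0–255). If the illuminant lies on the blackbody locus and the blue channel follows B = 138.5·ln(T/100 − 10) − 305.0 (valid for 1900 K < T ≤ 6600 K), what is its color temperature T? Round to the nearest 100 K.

5000 K

ln(t − 10) = (206 + 305.0) / 138.5 = 3.6895.
t − 10 = e^3.6895 = 40.026, so t = 50.026.
T = 100·t = 5003 K → 5000 K to the nearest 100 K.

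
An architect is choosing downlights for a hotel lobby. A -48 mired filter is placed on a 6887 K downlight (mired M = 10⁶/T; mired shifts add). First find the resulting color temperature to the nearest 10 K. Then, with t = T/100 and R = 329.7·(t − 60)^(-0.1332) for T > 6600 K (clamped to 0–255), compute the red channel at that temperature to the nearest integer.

M_in = 10⁶/6887 = 145.20; M_out = 145.20 + (-48) = 97.20.
T_out = 10⁶/97.20 = 10287.9 K → 10290 K; t = 102.9.
R = 329.7·(102.9 − 60)^(-0.1332) = 329.7·42.9^(-0.1332) = 329.7·0.60612 = 199.837.
Rounded: 200.

200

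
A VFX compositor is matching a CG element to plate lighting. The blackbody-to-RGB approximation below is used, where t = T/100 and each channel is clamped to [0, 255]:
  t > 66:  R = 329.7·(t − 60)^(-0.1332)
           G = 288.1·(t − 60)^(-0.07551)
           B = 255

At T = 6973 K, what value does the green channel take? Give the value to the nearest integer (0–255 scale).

243

t = 6973/100 = 69.73; the t > 66 branch applies.
G = 288.1·(69.73 − 60)^(-0.07551) = 288.1·9.73^(-0.07551) = 288.1·0.84215 = 242.622.
Rounded: 243.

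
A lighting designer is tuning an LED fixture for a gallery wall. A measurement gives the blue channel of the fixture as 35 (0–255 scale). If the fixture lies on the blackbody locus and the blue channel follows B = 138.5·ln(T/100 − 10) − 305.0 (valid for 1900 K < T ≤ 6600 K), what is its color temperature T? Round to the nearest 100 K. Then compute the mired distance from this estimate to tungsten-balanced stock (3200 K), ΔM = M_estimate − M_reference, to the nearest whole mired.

+142 mireds

ln(t − 10) = (35 + 305.0) / 138.5 = 2.4549.
t − 10 = e^2.4549 = 11.645, so t = 21.645.
T = 100·t = 2164 K → 2200 K to the nearest 100 K.
M_estimate = 10⁶/2200 = 454.55; M_reference = 10⁶/3200 = 312.50.
ΔM = 454.55 − 312.50 = 142.05 → +142 mireds.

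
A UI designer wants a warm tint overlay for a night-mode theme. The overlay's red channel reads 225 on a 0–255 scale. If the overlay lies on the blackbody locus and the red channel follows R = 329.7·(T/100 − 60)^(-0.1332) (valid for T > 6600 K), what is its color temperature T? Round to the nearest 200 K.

7800 K

(t − 60)^(-0.1332) = 225/329.7 = 0.68244.
t − 60 = 0.68244^(1/-0.1332) = 0.68244^(-7.508) = 17.610, so t = 77.610.
T = 100·t = 7761 K → 7800 K to the nearest 200 K.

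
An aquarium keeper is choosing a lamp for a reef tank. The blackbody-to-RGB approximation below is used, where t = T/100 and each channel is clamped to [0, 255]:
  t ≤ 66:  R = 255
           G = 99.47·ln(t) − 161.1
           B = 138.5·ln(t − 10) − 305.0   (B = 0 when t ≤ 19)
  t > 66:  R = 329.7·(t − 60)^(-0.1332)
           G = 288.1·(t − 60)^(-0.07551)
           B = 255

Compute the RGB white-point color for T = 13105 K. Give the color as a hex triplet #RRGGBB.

#BBD1FF

t = 13105/100 = 131.05; the t > 66 branch applies.
R = 329.7·(131.05 − 60)^(-0.1332) = 329.7·71.05^(-0.1332) = 329.7·0.56672 = 186.849.
G = 288.1·(131.05 − 60)^(-0.07551) = 288.1·71.05^(-0.07551) = 288.1·0.72475 = 208.801.
B = 255 by definition for t > 66.
Rounded: (187, 209, 255).
In hex: #BBD1FF.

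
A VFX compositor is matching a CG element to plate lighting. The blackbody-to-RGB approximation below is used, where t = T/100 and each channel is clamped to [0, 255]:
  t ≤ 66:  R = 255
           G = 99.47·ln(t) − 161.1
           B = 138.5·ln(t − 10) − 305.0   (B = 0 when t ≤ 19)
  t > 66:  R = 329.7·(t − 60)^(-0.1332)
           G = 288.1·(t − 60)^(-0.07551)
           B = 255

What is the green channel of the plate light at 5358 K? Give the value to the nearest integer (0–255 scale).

t = 5358/100 = 53.58; the t ≤ 66 branch applies.
G = 99.47·ln 53.58 − 161.1 = 99.47·3.9812 − 161.1 = 234.908.
Rounded: 235.

235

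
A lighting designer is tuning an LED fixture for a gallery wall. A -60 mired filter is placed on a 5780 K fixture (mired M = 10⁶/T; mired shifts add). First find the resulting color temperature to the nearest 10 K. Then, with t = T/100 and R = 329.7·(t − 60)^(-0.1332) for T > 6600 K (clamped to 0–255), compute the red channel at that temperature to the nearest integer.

211

M_in = 10⁶/5780 = 173.01; M_out = 173.01 + (-60) = 113.01.
T_out = 10⁶/113.01 = 8848.7 K → 8850 K; t = 88.5.
R = 329.7·(88.5 − 60)^(-0.1332) = 329.7·28.5^(-0.1332) = 329.7·0.64005 = 211.025.
Rounded: 211.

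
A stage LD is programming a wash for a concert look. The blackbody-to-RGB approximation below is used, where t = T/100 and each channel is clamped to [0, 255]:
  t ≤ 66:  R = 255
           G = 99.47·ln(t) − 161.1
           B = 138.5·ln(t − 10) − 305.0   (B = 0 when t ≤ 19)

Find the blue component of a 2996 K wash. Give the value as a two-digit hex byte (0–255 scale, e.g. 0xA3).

t = 2996/100 = 29.96; the t ≤ 66 branch applies.
B = 138.5·ln(29.96 − 10) − 305.0 = 138.5·ln 19.96 − 305.0 = 138.5·2.9937 − 305.0 = 109.632.
Rounded: 110; in hex, 0x6E.

0x6E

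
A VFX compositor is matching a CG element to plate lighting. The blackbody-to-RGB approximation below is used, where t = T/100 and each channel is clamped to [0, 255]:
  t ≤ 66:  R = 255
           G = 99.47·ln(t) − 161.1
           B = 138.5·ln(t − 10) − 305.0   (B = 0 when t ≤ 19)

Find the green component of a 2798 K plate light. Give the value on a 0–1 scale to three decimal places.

0.668

t = 2798/100 = 27.98; the t ≤ 66 branch applies.
G = 99.47·ln 27.98 − 161.1 = 99.47·3.3315 − 161.1 = 170.283.
On a 0–1 scale: 170.283/255 = 0.6678 → 0.668.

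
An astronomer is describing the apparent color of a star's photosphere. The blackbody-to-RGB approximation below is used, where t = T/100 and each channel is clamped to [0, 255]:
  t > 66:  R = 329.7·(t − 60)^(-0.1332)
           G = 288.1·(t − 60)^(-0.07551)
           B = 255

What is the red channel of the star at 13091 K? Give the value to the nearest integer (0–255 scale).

t = 13091/100 = 130.91; the t > 66 branch applies.
R = 329.7·(130.91 − 60)^(-0.1332) = 329.7·70.91^(-0.1332) = 329.7·0.56687 = 186.898.
Rounded: 187.

187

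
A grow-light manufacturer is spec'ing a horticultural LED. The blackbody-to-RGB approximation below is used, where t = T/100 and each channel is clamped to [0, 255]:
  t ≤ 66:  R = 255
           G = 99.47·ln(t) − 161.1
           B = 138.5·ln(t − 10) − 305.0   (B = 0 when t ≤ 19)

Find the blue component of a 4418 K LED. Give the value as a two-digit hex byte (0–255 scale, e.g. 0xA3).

t = 4418/100 = 44.18; the t ≤ 66 branch applies.
B = 138.5·ln(44.18 − 10) − 305.0 = 138.5·ln 34.18 − 305.0 = 138.5·3.5316 − 305.0 = 184.132.
Rounded: 184; in hex, 0xB8.

0xB8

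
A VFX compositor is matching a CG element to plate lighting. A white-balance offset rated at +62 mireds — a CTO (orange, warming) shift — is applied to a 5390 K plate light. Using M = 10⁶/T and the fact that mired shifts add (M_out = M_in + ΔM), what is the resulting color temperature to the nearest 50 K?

M_in = 10⁶/5390 = 185.53 mireds.
M_out = 185.53 + (+62) = 247.53 mireds.
T_out = 10⁶/247.53 = 4039.9 K → 4050 K.

4050 K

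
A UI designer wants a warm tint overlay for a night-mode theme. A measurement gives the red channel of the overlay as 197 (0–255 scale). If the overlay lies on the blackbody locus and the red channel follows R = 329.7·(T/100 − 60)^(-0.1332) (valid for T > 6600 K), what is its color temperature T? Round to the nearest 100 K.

(t − 60)^(-0.1332) = 197/329.7 = 0.59751.
t − 60 = 0.59751^(1/-0.1332) = 0.59751^(-7.508) = 47.761, so t = 107.761.
T = 100·t = 10776 K → 10800 K to the nearest 100 K.

10800 K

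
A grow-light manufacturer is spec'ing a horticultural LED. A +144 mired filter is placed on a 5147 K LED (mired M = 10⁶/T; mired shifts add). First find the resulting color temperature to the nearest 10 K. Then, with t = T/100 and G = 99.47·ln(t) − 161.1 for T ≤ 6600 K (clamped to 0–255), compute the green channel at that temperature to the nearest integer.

176

M_in = 10⁶/5147 = 194.29; M_out = 194.29 + (+144) = 338.29.
T_out = 10⁶/338.29 = 2956.1 K → 2960 K; t = 29.6.
G = 99.47·ln 29.6 − 161.1 = 99.47·3.3878 − 161.1 = 175.882.
Rounded: 176.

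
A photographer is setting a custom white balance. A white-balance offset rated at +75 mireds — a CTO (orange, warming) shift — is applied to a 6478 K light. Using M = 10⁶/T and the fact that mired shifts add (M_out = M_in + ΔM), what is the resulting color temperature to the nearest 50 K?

4350 K

M_in = 10⁶/6478 = 154.37 mireds.
M_out = 154.37 + (+75) = 229.37 mireds.
T_out = 10⁶/229.37 = 4359.8 K → 4350 K.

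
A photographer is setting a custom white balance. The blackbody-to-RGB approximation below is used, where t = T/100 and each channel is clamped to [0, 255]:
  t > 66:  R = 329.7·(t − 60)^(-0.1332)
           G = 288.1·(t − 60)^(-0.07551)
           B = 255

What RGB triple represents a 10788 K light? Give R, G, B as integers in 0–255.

t = 10788/100 = 107.88; the t > 66 branch applies.
R = 329.7·(107.88 − 60)^(-0.1332) = 329.7·47.88^(-0.1332) = 329.7·0.59732 = 196.935.
G = 288.1·(107.88 − 60)^(-0.07551) = 288.1·47.88^(-0.07551) = 288.1·0.74667 = 215.117.
B = 255 by definition for t > 66.
Rounded: (197, 215, 255).

R=197, G=215, B=255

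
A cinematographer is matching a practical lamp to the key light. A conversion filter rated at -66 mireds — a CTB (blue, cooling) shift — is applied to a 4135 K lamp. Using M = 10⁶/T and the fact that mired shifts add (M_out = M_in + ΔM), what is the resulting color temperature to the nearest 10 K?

5690 K

M_in = 10⁶/4135 = 241.84 mireds.
M_out = 241.84 + (-66) = 175.84 mireds.
T_out = 10⁶/175.84 = 5687.1 K → 5690 K.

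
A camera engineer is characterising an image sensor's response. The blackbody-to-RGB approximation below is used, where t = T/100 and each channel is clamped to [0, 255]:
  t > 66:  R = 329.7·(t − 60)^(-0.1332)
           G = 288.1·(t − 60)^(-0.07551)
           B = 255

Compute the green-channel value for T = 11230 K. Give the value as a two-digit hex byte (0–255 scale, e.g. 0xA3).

0xD6

t = 11230/100 = 112.3; the t > 66 branch applies.
G = 288.1·(112.3 − 60)^(-0.07551) = 288.1·52.3^(-0.07551) = 288.1·0.74171 = 213.688.
Rounded: 214; in hex, 0xD6.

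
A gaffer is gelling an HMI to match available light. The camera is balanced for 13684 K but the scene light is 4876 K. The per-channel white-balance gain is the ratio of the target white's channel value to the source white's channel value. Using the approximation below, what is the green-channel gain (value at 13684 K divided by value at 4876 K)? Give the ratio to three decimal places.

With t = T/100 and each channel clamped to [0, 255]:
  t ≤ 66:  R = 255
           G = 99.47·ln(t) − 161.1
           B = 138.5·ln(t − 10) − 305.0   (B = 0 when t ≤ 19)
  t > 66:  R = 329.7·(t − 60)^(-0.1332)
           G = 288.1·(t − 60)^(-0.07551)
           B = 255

0.920

At 4876 K (t = 48.76):
  G = 99.47·ln 48.76 − 161.1 = 99.47·3.8869 − 161.1 = 225.531.
At 13684 K (t = 136.84):
  G = 288.1·(136.84 − 60)^(-0.07551) = 288.1·76.84^(-0.07551) = 288.1·0.72048 = 207.569.
Gain = 207.569 / 225.531 = 0.9204 → 0.920.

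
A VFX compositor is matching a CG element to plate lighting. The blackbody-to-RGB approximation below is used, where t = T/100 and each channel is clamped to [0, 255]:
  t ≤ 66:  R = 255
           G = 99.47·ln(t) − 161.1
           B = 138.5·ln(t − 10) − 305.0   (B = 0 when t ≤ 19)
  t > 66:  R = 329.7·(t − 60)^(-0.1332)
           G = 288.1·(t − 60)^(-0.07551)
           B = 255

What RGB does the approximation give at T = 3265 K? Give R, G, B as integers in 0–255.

R=255, G=186, B=127

t = 3265/100 = 32.65; the t ≤ 66 branch applies.
R = 255 by definition for t ≤ 66.
G = 99.47·ln 32.65 − 161.1 = 99.47·3.4858 − 161.1 = 185.637.
B = 138.5·ln(32.65 − 10) − 305.0 = 138.5·ln 22.65 − 305.0 = 138.5·3.1202 − 305.0 = 127.142.
Rounded: (255, 186, 127).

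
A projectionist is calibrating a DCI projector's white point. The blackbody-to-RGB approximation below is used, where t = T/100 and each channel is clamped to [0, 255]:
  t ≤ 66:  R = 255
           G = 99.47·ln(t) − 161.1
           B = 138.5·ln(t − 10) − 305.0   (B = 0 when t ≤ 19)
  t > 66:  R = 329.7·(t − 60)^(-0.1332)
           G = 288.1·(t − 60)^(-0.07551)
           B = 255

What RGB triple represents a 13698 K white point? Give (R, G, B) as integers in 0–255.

(185, 208, 255)

t = 13698/100 = 136.98; the t > 66 branch applies.
R = 329.7·(136.98 − 60)^(-0.1332) = 329.7·76.98^(-0.1332) = 329.7·0.56071 = 184.864.
G = 288.1·(136.98 − 60)^(-0.07551) = 288.1·76.98^(-0.07551) = 288.1·0.72038 = 207.541.
B = 255 by definition for t > 66.
Rounded: (185, 208, 255).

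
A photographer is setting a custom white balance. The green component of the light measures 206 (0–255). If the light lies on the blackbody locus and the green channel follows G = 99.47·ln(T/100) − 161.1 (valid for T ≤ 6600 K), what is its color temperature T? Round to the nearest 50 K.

4000 K

ln t = (206 + 161.1) / 99.47 = 3.6906.
t = e^3.6906 = 40.067.
T = 100·t = 4007 K → 4000 K to the nearest 50 K.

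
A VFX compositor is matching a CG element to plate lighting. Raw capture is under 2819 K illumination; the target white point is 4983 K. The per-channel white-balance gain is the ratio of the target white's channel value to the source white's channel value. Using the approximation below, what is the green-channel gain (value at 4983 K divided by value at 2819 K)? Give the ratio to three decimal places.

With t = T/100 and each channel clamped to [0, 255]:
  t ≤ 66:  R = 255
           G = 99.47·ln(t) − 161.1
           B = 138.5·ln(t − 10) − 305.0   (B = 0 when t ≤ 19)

At 2819 K (t = 28.19):
  G = 99.47·ln 28.19 − 161.1 = 99.47·3.3390 − 161.1 = 171.027.
At 4983 K (t = 49.83):
  G = 99.47·ln 49.83 − 161.1 = 99.47·3.9086 − 161.1 = 227.690.
Gain = 227.690 / 171.027 = 1.3313 → 1.331.

1.331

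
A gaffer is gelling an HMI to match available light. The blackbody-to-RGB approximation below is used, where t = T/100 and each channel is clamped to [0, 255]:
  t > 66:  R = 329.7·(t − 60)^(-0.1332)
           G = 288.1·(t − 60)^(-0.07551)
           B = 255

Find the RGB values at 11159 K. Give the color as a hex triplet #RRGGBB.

#C3D6FF

t = 11159/100 = 111.59; the t > 66 branch applies.
R = 329.7·(111.59 − 60)^(-0.1332) = 329.7·51.59^(-0.1332) = 329.7·0.59141 = 194.987.
G = 288.1·(111.59 − 60)^(-0.07551) = 288.1·51.59^(-0.07551) = 288.1·0.74248 = 213.908.
B = 255 by definition for t > 66.
Rounded: (195, 214, 255).
In hex: #C3D6FF.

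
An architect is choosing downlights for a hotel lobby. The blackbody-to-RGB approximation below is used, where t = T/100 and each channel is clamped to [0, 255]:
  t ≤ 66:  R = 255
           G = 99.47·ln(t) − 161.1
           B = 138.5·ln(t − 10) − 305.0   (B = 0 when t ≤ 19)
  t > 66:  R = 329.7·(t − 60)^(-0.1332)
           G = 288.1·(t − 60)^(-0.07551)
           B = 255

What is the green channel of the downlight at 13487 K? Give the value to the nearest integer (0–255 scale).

t = 13487/100 = 134.87; the t > 66 branch applies.
G = 288.1·(134.87 − 60)^(-0.07551) = 288.1·74.87^(-0.07551) = 288.1·0.72189 = 207.977.
Rounded: 208.

208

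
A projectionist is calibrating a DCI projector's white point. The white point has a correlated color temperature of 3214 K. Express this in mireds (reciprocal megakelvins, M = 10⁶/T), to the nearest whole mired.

M = 10⁶ / 3214 = 311.139 → 311 mireds.

311 mireds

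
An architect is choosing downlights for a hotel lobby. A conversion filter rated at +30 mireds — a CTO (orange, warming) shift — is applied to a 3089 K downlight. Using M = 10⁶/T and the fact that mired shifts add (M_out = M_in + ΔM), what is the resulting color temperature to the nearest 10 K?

2830 K

M_in = 10⁶/3089 = 323.73 mireds.
M_out = 323.73 + (+30) = 353.73 mireds.
T_out = 10⁶/353.73 = 2827.0 K → 2830 K.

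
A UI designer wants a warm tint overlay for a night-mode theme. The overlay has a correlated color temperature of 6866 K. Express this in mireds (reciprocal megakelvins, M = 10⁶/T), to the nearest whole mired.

146 mireds

M = 10⁶ / 6866 = 145.645 → 146 mireds.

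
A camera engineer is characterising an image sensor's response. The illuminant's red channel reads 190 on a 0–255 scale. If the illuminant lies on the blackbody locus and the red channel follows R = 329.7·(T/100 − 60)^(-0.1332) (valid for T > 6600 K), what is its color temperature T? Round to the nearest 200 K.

12200 K

(t − 60)^(-0.1332) = 190/329.7 = 0.57628.
t − 60 = 0.57628^(1/-0.1332) = 0.57628^(-7.508) = 62.667, so t = 122.667.
T = 100·t = 12267 K → 12200 K to the nearest 200 K.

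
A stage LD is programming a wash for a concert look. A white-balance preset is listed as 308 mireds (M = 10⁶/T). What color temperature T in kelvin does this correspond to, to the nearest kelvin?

T = 10⁶ / 308 = 3246.75 K → 3247 K.

3247 K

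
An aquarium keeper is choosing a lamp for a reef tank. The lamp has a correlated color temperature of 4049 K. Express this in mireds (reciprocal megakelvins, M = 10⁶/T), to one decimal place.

M = 10⁶ / 4049 = 246.975 → 247.0 mireds.

247.0 mireds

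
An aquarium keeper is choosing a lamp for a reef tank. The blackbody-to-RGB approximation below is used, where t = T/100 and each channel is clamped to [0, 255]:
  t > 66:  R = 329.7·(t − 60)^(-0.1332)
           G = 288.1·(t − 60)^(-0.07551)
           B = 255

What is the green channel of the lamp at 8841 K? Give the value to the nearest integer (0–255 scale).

224

t = 8841/100 = 88.41; the t > 66 branch applies.
G = 288.1·(88.41 − 60)^(-0.07551) = 288.1·28.41^(-0.07551) = 288.1·0.77669 = 223.765.
Rounded: 224.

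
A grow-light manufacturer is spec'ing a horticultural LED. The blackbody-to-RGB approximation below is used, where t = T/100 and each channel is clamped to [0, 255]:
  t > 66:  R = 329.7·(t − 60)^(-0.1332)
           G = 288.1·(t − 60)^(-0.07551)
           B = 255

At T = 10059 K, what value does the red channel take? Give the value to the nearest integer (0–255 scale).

t = 10059/100 = 100.59; the t > 66 branch applies.
R = 329.7·(100.59 − 60)^(-0.1332) = 329.7·40.59^(-0.1332) = 329.7·0.61060 = 201.316.
Rounded: 201.

201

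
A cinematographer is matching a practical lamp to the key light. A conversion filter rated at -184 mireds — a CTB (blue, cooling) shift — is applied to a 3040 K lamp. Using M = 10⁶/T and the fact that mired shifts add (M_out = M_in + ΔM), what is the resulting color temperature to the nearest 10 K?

6900 K

M_in = 10⁶/3040 = 328.95 mireds.
M_out = 328.95 + (-184) = 144.95 mireds.
T_out = 10⁶/144.95 = 6899.1 K → 6900 K.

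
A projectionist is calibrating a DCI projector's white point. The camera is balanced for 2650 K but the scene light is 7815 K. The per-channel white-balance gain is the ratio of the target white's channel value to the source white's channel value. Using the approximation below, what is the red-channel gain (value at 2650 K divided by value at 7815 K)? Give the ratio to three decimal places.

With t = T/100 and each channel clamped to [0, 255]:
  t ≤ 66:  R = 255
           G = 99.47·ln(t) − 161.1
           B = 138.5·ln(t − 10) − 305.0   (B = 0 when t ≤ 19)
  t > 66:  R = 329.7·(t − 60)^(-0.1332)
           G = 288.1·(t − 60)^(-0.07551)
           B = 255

1.138

At 7815 K (t = 78.15):
  R = 329.7·(78.15 − 60)^(-0.1332) = 329.7·18.15^(-0.1332) = 329.7·0.67970 = 224.097.
At 2650 K (t = 26.5):
  R = 255 by definition for t ≤ 66.
Gain = 255.000 / 224.097 = 1.1379 → 1.138.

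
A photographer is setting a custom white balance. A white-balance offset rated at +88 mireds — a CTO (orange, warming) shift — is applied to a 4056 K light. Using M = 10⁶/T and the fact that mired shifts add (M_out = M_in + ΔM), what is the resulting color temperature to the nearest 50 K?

M_in = 10⁶/4056 = 246.55 mireds.
M_out = 246.55 + (+88) = 334.55 mireds.
T_out = 10⁶/334.55 = 2989.1 K → 3000 K.

3000 K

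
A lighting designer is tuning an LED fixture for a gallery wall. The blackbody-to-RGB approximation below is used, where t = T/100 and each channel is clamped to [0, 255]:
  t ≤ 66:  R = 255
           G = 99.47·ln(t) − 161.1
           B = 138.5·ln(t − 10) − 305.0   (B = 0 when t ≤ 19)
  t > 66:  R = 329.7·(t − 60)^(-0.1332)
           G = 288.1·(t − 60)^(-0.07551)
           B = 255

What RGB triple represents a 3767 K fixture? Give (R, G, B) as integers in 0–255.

(255, 200, 155)

t = 3767/100 = 37.67; the t ≤ 66 branch applies.
R = 255 by definition for t ≤ 66.
G = 99.47·ln 37.67 − 161.1 = 99.47·3.6289 − 161.1 = 199.863.
B = 138.5·ln(37.67 − 10) − 305.0 = 138.5·ln 27.67 − 305.0 = 138.5·3.3203 − 305.0 = 154.868.
Rounded: (255, 200, 155).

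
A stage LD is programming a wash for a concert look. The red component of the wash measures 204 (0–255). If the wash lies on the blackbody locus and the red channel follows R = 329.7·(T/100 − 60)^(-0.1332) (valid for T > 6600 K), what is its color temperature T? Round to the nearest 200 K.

9600 K

(t − 60)^(-0.1332) = 204/329.7 = 0.61874.
t − 60 = 0.61874^(1/-0.1332) = 0.61874^(-7.508) = 36.748, so t = 96.748.
T = 100·t = 9675 K → 9600 K to the nearest 200 K.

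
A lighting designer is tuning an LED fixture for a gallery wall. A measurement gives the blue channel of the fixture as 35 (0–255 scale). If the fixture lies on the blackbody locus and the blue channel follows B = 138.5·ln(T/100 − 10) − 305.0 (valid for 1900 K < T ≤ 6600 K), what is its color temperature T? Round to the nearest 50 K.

ln(t − 10) = (35 + 305.0) / 138.5 = 2.4549.
t − 10 = e^2.4549 = 11.645, so t = 21.645.
T = 100·t = 2164 K → 2150 K to the nearest 50 K.

2150 K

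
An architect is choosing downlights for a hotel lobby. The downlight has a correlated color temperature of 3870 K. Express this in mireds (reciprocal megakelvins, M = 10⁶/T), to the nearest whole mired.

258 mireds

M = 10⁶ / 3870 = 258.398 → 258 mireds.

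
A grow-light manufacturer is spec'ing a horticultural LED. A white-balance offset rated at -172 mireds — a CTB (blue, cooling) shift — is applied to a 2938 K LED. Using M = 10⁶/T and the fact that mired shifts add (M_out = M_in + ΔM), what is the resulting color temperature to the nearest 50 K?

M_in = 10⁶/2938 = 340.37 mireds.
M_out = 340.37 + (-172) = 168.37 mireds.
T_out = 10⁶/168.37 = 5939.4 K → 5950 K.

5950 K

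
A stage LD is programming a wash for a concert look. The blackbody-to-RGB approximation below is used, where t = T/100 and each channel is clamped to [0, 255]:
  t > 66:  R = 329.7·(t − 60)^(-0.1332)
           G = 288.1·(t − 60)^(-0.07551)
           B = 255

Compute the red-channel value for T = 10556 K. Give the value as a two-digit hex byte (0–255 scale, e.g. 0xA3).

t = 10556/100 = 105.56; the t > 66 branch applies.
R = 329.7·(105.56 − 60)^(-0.1332) = 329.7·45.56^(-0.1332) = 329.7·0.60128 = 198.242.
Rounded: 198; in hex, 0xC6.

0xC6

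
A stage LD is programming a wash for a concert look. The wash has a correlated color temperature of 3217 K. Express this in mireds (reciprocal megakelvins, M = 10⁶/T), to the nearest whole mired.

311 mireds

M = 10⁶ / 3217 = 310.849 → 311 mireds.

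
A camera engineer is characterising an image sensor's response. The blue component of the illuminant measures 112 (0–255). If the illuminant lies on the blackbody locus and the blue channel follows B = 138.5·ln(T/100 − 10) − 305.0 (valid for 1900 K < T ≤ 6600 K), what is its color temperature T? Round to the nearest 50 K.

ln(t − 10) = (112 + 305.0) / 138.5 = 3.0108.
t − 10 = e^3.0108 = 20.304, so t = 30.304.
T = 100·t = 3030 K → 3050 K to the nearest 50 K.

3050 K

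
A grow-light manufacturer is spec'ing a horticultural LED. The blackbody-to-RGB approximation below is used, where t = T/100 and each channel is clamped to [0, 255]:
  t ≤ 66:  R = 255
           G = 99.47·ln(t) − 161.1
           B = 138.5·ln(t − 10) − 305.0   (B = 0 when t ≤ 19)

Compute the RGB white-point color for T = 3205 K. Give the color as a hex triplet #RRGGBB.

t = 3205/100 = 32.05; the t ≤ 66 branch applies.
R = 255 by definition for t ≤ 66.
G = 99.47·ln 32.05 − 161.1 = 99.47·3.4673 − 161.1 = 183.792.
B = 138.5·ln(32.05 − 10) − 305.0 = 138.5·ln 22.05 − 305.0 = 138.5·3.0933 − 305.0 = 123.424.
Rounded: (255, 184, 123).
In hex: #FFB87B.

#FFB87B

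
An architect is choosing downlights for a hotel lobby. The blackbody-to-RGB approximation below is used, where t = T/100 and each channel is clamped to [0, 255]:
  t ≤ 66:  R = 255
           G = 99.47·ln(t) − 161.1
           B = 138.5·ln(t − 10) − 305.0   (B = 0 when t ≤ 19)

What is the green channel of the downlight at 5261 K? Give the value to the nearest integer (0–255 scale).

233

t = 5261/100 = 52.61; the t ≤ 66 branch applies.
G = 99.47·ln 52.61 − 161.1 = 99.47·3.9629 − 161.1 = 233.090.
Rounded: 233.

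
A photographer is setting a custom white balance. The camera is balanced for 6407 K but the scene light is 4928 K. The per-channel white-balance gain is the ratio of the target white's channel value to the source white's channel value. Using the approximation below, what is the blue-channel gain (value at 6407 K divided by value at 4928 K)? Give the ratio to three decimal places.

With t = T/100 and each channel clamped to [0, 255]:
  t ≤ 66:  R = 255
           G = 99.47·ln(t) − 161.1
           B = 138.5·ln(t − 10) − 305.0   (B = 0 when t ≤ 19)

At 4928 K (t = 49.28):
  B = 138.5·ln(49.28 − 10) − 305.0 = 138.5·ln 39.28 − 305.0 = 138.5·3.6707 − 305.0 = 203.394.
At 6407 K (t = 64.07):
  B = 138.5·ln(64.07 − 10) − 305.0 = 138.5·ln 54.07 − 305.0 = 138.5·3.9903 − 305.0 = 247.654.
Gain = 247.654 / 203.394 = 1.2176 → 1.218.

1.218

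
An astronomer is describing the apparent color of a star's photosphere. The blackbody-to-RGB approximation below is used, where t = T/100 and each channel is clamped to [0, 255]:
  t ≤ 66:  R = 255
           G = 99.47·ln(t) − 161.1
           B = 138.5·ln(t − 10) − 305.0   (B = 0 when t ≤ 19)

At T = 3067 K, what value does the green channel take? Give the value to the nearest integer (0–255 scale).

t = 3067/100 = 30.67; the t ≤ 66 branch applies.
G = 99.47·ln 30.67 − 161.1 = 99.47·3.4233 − 161.1 = 179.414.
Rounded: 179.

179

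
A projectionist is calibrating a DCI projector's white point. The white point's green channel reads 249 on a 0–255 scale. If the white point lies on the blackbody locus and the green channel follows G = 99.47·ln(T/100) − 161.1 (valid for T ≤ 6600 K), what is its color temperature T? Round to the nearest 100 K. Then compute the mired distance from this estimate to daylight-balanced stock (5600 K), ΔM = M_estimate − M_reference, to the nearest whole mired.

-17 mireds

ln t = (249 + 161.1) / 99.47 = 4.1229.
t = e^4.1229 = 61.735.
T = 100·t = 6174 K → 6200 K to the nearest 100 K.
M_estimate = 10⁶/6200 = 161.29; M_reference = 10⁶/5600 = 178.57.
ΔM = 161.29 − 178.57 = -17.28 → -17 mireds.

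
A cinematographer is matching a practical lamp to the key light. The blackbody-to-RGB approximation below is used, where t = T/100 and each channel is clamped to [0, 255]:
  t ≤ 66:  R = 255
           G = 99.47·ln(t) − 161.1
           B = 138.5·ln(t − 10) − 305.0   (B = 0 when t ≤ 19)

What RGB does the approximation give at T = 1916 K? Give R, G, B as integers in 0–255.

t = 1916/100 = 19.16; the t ≤ 66 branch applies.
R = 255 by definition for t ≤ 66.
G = 99.47·ln 19.16 − 161.1 = 99.47·2.9528 − 161.1 = 132.617.
B = 138.5·ln(19.16 − 10) − 305.0 = 138.5·ln 9.16 − 305.0 = 138.5·2.2148 − 305.0 = 1.756.
Rounded: (255, 133, 2).

R=255, G=133, B=2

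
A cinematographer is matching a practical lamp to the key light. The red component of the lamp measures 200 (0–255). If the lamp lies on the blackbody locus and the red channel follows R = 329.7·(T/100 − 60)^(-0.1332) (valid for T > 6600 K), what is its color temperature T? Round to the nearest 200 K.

10200 K

(t − 60)^(-0.1332) = 200/329.7 = 0.60661.
t − 60 = 0.60661^(1/-0.1332) = 0.60661^(-7.508) = 42.638, so t = 102.638.
T = 100·t = 10264 K → 10200 K to the nearest 200 K.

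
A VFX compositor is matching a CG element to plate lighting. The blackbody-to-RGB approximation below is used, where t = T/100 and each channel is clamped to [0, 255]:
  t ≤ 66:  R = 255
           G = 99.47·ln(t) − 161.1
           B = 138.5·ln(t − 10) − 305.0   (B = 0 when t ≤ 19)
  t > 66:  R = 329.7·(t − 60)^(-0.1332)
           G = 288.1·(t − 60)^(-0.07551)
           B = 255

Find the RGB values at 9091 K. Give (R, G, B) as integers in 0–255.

(209, 222, 255)

t = 9091/100 = 90.91; the t > 66 branch applies.
R = 329.7·(90.91 − 60)^(-0.1332) = 329.7·30.91^(-0.1332) = 329.7·0.63317 = 208.755.
G = 288.1·(90.91 − 60)^(-0.07551) = 288.1·30.91^(-0.07551) = 288.1·0.77176 = 222.344.
B = 255 by definition for t > 66.
Rounded: (209, 222, 255).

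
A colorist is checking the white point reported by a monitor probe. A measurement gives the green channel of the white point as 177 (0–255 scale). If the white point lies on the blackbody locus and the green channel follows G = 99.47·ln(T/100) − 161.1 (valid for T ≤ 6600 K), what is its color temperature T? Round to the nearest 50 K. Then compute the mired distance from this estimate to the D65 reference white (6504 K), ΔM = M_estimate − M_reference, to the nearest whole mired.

+180 mireds

ln t = (177 + 161.1) / 99.47 = 3.3990.
t = e^3.3990 = 29.935.
T = 100·t = 2993 K → 3000 K to the nearest 50 K.
M_estimate = 10⁶/3000 = 333.33; M_reference = 10⁶/6504 = 153.75.
ΔM = 333.33 − 153.75 = 179.58 → +180 mireds.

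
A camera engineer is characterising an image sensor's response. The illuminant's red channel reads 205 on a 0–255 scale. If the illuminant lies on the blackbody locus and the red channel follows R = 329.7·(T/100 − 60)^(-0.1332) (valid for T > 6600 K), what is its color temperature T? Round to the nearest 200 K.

(t − 60)^(-0.1332) = 205/329.7 = 0.62178.
t − 60 = 0.62178^(1/-0.1332) = 0.62178^(-7.508) = 35.423, so t = 95.423.
T = 100·t = 9542 K → 9600 K to the nearest 200 K.

9600 K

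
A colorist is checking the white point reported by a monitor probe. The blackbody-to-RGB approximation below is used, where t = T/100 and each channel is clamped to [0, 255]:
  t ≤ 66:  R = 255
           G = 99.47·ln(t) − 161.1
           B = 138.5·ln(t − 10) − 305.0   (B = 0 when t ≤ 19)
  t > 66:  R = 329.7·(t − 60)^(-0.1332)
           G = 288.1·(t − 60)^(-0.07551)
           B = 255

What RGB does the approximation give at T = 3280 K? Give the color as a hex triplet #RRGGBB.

#FFBA80

t = 3280/100 = 32.8; the t ≤ 66 branch applies.
R = 255 by definition for t ≤ 66.
G = 99.47·ln 32.8 − 161.1 = 99.47·3.4904 − 161.1 = 186.093.
B = 138.5·ln(32.8 − 10) − 305.0 = 138.5·ln 22.8 − 305.0 = 138.5·3.1268 − 305.0 = 128.056.
Rounded: (255, 186, 128).
In hex: #FFBA80.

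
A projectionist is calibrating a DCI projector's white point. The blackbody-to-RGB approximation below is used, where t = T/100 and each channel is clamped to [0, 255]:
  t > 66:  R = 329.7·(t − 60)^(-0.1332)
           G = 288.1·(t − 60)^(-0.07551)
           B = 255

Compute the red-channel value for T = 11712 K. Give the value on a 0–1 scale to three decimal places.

t = 11712/100 = 117.12; the t > 66 branch applies.
R = 329.7·(117.12 − 60)^(-0.1332) = 329.7·57.12^(-0.1332) = 329.7·0.58344 = 192.360.
On a 0–1 scale: 192.360/255 = 0.7544 → 0.754.

0.754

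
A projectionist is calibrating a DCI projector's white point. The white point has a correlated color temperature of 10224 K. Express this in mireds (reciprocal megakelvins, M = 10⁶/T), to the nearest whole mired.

M = 10⁶ / 10224 = 97.809 → 98 mireds.

98 mireds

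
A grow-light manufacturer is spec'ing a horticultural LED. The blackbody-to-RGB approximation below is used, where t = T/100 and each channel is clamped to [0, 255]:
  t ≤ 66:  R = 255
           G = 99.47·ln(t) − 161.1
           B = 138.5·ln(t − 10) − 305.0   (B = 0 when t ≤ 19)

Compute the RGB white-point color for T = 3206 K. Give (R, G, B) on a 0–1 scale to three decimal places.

t = 3206/100 = 32.06; the t ≤ 66 branch applies.
R = 255 by definition for t ≤ 66.
G = 99.47·ln 32.06 − 161.1 = 99.47·3.4676 − 161.1 = 183.823.
B = 138.5·ln(32.06 − 10) − 305.0 = 138.5·ln 22.06 − 305.0 = 138.5·3.0938 − 305.0 = 123.487.
Dividing each by 255: (1.0000, 0.7209, 0.4843) → (1.000, 0.721, 0.484).

(1.000, 0.721, 0.484)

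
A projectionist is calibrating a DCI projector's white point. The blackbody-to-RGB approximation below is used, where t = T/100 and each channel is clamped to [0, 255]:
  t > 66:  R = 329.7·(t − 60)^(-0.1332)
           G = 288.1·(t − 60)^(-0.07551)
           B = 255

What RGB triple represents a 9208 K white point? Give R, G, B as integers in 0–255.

R=208, G=222, B=255

t = 9208/100 = 92.08; the t > 66 branch applies.
R = 329.7·(92.08 − 60)^(-0.1332) = 329.7·32.08^(-0.1332) = 329.7·0.63004 = 207.725.
G = 288.1·(92.08 − 60)^(-0.07551) = 288.1·32.08^(-0.07551) = 288.1·0.76960 = 221.721.
B = 255 by definition for t > 66.
Rounded: (208, 222, 255).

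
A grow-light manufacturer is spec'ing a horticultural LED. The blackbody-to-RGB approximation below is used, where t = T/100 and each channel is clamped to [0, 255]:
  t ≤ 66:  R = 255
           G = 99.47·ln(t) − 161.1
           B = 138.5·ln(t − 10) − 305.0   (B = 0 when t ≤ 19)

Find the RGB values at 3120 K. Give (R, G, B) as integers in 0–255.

t = 3120/100 = 31.2; the t ≤ 66 branch applies.
R = 255 by definition for t ≤ 66.
G = 99.47·ln 31.2 − 161.1 = 99.47·3.4404 − 161.1 = 181.118.
B = 138.5·ln(31.2 − 10) − 305.0 = 138.5·ln 21.2 − 305.0 = 138.5·3.0540 − 305.0 = 117.979.
Rounded: (255, 181, 118).

(255, 181, 118)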